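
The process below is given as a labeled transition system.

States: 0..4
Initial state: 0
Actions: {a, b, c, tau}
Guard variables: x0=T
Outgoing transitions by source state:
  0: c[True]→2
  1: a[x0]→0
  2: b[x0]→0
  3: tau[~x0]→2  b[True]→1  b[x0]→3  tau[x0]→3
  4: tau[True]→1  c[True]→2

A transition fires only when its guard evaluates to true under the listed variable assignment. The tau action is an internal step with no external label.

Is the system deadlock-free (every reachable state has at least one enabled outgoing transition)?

Answer: DEADLOCK-FREE

Analysis:
Reachable = {0,2}
  0: c→2  [deg 1]
  2: b→0  [deg 1]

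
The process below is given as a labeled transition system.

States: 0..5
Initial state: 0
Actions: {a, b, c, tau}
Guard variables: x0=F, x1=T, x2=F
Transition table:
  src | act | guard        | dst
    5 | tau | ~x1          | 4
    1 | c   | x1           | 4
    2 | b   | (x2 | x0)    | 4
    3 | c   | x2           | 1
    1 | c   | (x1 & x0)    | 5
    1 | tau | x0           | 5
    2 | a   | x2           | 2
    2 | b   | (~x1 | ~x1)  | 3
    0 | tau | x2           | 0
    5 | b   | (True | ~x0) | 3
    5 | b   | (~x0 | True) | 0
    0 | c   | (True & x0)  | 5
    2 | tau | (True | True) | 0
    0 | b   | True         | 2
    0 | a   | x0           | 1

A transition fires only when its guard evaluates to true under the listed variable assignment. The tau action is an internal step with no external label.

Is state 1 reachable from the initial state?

Answer: UNREACHABLE

Working:
After dropping false guards: 5 live edges.
L0 = {0}
L1 = {2}  cumulative {0,2}
R = {0,2}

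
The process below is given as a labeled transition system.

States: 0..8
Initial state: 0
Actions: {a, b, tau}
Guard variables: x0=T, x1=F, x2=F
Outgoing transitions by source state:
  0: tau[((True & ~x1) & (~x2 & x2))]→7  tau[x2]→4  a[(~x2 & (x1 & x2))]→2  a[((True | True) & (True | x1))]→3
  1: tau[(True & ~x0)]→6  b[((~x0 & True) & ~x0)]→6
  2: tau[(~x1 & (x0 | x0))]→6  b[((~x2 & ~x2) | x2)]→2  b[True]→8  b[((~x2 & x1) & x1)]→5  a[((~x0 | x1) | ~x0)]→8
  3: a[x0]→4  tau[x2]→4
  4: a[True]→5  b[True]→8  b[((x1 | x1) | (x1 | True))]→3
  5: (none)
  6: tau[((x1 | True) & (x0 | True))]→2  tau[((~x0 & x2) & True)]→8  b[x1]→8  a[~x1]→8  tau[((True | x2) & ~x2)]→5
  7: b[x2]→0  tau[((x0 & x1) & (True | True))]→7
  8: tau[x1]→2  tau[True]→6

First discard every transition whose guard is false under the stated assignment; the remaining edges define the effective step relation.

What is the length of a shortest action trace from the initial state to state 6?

Answer: 4

Working:
Layered search for 6:
  depth 0: {0}
  depth 1: {3}
  depth 2: {4}
  depth 3: {5,8}
  depth 4: {6}
first hit 6 at d=4 via a·a·b·tau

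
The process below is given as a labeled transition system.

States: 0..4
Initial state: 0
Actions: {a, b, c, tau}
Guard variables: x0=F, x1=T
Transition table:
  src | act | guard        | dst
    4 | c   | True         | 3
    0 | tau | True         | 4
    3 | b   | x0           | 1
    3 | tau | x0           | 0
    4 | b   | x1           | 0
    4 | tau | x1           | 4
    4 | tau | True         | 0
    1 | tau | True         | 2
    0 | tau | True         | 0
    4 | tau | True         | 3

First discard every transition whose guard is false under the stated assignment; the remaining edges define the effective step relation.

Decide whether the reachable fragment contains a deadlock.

Answer: DEADLOCK at state 3

Working:
R = {0,3,4}
  0: tau→0  tau→4  [deg 2]
  3: ∅  [no exit]
  4: b→0  c→3  tau→0  tau→3  tau→4  [deg 5]
trace reaching 3: tau·c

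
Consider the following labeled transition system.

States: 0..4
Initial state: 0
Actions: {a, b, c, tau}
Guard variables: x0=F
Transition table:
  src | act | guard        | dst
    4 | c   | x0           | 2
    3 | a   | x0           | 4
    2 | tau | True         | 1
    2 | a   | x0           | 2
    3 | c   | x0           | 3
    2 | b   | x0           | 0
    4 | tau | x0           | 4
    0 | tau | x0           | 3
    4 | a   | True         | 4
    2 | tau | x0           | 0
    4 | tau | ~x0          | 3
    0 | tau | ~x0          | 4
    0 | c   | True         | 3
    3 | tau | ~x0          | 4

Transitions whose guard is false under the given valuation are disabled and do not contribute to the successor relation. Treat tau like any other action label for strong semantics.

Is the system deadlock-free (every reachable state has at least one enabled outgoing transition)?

Reachable = {0,3,4}
  0: c→3  tau→4  [deg 2]
  3: tau→4  [deg 1]
  4: a→4  tau→3  [deg 2]

Answer: DEADLOCK-FREE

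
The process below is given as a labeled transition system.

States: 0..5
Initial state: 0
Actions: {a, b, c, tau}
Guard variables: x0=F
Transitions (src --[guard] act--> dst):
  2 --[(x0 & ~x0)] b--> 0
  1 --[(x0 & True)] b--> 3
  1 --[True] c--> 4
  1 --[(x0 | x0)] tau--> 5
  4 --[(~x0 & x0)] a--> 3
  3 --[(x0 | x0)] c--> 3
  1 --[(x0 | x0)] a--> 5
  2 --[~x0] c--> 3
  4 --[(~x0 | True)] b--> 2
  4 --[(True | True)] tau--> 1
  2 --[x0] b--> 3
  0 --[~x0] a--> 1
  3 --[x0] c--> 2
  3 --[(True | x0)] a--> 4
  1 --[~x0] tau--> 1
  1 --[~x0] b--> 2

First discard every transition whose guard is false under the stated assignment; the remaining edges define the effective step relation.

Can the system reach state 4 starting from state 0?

Answer: REACHABLE

Analysis:
8 transition(s) survive guard evaluation.
depth 0: {0}
depth 1: {1}  now seen {0,1}
depth 2: {2,4}  now seen {0,1,2,4}
depth 3: {3}  now seen {0,1,2,3,4}
Reachable = {0,1,2,3,4}
trace reaching 4: a·c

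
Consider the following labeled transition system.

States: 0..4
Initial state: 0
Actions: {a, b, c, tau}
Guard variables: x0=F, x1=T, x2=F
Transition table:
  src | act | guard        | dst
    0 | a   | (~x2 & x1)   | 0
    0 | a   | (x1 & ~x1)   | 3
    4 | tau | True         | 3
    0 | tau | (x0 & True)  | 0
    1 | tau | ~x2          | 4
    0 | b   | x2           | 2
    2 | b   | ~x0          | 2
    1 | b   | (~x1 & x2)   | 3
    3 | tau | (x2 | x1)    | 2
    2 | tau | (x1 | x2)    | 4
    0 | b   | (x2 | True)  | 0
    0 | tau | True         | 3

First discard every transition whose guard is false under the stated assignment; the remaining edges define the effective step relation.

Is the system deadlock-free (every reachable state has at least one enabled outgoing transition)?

Reachable = {0,2,3,4}
  0: a→0  b→0  tau→3  [3 out]
  2: b→2  tau→4  [2 out]
  3: tau→2  [1 out]
  4: tau→3  [1 out]

Answer: DEADLOCK-FREE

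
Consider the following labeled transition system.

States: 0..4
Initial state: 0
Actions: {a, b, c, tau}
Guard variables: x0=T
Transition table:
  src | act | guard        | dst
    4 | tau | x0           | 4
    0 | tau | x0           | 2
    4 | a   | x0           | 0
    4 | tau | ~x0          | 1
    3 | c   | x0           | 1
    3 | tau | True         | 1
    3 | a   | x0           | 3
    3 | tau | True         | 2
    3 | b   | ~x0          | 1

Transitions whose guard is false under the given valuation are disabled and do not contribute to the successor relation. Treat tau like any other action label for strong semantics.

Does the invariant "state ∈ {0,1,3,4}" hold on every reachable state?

Answer: INVARIANT VIOLATED at state 2

Analysis:
Inv-set: {0,1,3,4}
Reachable = {0,2}
  0: ✓
  2: outside
witness against invariant: tau → 2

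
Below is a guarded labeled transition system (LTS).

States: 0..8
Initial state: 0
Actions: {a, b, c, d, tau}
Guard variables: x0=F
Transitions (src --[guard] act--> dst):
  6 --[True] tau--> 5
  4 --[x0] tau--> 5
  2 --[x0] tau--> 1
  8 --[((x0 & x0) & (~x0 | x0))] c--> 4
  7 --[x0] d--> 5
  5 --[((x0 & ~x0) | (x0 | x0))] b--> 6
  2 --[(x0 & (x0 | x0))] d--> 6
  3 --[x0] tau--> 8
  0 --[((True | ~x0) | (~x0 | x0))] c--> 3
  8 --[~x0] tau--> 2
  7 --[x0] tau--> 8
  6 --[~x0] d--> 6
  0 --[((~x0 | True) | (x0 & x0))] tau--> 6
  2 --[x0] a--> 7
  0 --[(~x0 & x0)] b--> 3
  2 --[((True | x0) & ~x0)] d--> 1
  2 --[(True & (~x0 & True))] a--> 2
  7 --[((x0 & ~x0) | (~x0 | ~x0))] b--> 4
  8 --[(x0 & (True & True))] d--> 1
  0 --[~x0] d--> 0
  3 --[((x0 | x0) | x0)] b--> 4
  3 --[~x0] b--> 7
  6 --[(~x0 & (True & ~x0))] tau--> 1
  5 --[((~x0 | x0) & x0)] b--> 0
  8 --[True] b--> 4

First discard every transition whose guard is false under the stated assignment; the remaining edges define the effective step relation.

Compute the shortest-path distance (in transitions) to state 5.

Answer: 2

Working:
Layered search for 5:
  depth 0: {0}
  depth 1: {3,6}
  depth 2: {1,5,7}
first hit 5 at d=2 via tau·tau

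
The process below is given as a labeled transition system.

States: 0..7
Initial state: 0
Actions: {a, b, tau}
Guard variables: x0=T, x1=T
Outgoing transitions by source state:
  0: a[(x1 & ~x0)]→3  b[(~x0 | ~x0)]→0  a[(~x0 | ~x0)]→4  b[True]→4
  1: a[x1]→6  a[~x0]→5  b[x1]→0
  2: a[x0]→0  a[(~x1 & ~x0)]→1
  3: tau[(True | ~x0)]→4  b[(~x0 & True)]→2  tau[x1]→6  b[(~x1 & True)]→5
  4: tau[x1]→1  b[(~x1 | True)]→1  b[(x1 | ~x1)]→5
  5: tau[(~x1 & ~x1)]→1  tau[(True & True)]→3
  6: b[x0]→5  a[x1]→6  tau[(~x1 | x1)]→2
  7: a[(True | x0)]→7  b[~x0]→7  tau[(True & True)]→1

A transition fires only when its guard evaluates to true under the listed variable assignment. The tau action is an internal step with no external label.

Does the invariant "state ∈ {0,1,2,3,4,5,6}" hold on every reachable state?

Answer: INVARIANT HOLDS

Analysis:
Allowed set {0,1,2,3,4,5,6}
Reach set: {0,1,2,3,4,5,6}
  0: ✓
  1: ✓
  2: ✓
  3: ✓
  4: ✓
  5: ✓
  6: ✓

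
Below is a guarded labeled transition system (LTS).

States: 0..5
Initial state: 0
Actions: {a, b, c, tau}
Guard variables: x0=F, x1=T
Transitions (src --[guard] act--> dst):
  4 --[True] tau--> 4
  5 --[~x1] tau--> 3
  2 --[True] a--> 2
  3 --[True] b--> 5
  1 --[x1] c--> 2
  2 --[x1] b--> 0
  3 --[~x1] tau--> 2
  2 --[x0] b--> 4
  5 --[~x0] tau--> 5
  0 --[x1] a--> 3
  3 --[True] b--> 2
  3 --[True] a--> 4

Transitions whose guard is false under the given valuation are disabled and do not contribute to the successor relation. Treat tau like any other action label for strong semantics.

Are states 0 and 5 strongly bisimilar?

Answer: NOT BISIMILAR

Analysis:
Refine partition for ~:
  P[0] = {{0,1,2,3,4,5}}
  P[1] = {{0},{1},{2,3},{4,5}}
  P[2] = {{0},{1},{2},{3},{4,5}}
stable after 3 split(s): 5 block(s)
class of 0: {0}; class of 5: {4,5}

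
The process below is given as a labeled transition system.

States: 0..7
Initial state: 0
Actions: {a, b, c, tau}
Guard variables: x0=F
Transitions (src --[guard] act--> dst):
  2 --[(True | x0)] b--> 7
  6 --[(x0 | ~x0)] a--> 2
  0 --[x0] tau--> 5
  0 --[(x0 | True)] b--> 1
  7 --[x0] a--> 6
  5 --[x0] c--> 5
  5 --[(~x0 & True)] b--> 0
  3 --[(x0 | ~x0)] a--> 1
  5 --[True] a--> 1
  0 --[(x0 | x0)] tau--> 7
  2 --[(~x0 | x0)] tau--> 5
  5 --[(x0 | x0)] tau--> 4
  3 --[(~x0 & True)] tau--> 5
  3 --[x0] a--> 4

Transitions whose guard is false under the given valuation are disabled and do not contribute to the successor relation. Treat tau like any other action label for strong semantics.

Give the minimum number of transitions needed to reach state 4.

Answer: UNREACHABLE

Working:
Layered search for 4:
  depth 0: {0}
  depth 1: {1}
4 never appears.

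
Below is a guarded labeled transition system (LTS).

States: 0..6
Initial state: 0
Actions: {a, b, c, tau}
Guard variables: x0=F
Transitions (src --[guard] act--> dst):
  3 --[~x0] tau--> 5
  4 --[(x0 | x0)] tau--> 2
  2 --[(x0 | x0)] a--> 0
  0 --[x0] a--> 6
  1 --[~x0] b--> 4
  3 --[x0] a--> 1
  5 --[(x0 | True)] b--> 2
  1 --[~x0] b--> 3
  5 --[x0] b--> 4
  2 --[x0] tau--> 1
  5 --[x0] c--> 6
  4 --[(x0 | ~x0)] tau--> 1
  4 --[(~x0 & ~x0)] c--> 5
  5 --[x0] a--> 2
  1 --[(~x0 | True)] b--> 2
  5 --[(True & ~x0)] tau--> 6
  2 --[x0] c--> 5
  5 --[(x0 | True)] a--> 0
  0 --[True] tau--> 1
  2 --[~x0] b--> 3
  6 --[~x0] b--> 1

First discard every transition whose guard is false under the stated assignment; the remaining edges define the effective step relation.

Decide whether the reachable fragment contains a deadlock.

Reach set: {0,1,2,3,4,5,6}
  0: tau→1  [1 out]
  1: b→2  b→3  b→4  [3 out]
  2: b→3  [1 out]
  3: tau→5  [1 out]
  4: c→5  tau→1  [2 out]
  5: a→0  b→2  tau→6  [3 out]
  6: b→1  [1 out]

Answer: DEADLOCK-FREE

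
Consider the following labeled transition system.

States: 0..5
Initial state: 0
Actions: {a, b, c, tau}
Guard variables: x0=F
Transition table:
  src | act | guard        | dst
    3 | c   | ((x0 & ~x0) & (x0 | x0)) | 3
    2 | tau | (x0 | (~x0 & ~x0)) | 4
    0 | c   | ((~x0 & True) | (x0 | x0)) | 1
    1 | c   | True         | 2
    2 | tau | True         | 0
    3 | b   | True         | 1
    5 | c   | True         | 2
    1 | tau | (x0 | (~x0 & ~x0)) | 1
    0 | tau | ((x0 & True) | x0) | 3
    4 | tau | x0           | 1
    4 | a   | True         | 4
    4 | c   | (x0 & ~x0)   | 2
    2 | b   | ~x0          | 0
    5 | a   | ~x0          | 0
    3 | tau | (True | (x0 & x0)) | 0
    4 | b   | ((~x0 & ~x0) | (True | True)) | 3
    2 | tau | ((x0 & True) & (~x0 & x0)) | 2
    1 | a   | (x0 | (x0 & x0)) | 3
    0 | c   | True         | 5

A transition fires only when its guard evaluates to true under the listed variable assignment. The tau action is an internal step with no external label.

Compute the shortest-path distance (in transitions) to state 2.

BFS to 2:
  depth 0: {0}
  depth 1: {1,5}
  depth 2: {2}
first hit 2 at d=2 via c·c

Answer: 2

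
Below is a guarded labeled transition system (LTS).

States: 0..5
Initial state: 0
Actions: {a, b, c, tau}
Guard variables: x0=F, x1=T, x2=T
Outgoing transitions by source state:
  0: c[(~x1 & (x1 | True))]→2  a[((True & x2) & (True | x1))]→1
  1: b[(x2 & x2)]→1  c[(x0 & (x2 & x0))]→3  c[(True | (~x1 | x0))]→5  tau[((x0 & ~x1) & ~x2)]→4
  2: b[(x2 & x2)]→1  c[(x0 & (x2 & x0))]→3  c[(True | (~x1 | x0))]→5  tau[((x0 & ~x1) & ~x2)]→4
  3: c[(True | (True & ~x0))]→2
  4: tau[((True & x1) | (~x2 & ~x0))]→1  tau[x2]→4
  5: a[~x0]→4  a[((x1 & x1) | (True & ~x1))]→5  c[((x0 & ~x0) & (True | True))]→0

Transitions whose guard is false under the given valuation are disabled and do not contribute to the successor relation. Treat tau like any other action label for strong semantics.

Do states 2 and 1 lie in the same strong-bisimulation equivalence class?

Answer: BISIMILAR

Trace:
Refine partition for ~:
  π0 = {{0,1,2,3,4,5}}
  π1 = {{0,5},{1,2},{3},{4}}
  π2 = {{0},{1,2},{3},{4},{5}}
5 equivalence class(es) (converged in 3)
[2]={1,2}  [1]={1,2}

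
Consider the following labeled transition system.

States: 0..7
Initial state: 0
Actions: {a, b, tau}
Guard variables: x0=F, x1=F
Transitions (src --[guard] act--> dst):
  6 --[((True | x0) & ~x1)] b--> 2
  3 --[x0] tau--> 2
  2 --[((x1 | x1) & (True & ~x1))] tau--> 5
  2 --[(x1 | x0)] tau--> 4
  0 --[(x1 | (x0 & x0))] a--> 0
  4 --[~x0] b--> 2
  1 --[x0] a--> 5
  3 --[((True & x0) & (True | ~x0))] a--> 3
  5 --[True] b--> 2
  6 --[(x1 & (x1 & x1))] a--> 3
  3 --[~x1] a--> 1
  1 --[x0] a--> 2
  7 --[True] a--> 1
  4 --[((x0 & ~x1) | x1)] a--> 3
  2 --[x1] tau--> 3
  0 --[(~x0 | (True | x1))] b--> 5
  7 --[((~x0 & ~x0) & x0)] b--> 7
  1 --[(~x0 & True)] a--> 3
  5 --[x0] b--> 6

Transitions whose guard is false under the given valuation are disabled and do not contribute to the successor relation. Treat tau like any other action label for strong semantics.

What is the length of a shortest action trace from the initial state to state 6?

Breadth-first toward 6:
  depth 0: {0}
  depth 1: {5}
  depth 2: {2}
6 never appears.

Answer: UNREACHABLE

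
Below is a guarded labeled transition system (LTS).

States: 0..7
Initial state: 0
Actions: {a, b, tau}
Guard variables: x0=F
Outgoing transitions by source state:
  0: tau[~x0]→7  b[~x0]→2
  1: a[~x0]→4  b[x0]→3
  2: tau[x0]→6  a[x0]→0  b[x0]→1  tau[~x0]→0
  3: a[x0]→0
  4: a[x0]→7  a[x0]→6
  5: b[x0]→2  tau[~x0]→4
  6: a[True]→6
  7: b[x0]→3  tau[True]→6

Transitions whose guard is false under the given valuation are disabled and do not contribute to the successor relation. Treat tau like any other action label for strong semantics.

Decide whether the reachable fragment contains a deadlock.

R = {0,2,6,7}
  0: b→2  tau→7  [deg 2]
  2: tau→0  [deg 1]
  6: a→6  [deg 1]
  7: tau→6  [deg 1]

Answer: DEADLOCK-FREE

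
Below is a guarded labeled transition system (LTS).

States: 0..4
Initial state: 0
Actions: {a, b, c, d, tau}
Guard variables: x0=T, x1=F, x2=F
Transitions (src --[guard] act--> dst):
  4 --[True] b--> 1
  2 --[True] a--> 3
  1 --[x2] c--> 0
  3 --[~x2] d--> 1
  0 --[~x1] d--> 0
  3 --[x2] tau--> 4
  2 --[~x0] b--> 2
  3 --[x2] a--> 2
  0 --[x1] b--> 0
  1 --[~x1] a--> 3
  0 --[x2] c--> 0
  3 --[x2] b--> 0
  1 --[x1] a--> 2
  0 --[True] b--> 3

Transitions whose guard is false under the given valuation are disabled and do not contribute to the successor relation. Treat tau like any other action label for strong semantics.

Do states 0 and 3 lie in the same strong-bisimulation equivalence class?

Answer: NOT BISIMILAR

Trace:
Refine partition for ~:
  round 0: {{0,1,2,3,4}}
  round 1: {{0},{1,2},{3},{4}}
4 equivalence class(es) (converged in 2)
[0]={0}  [3]={3}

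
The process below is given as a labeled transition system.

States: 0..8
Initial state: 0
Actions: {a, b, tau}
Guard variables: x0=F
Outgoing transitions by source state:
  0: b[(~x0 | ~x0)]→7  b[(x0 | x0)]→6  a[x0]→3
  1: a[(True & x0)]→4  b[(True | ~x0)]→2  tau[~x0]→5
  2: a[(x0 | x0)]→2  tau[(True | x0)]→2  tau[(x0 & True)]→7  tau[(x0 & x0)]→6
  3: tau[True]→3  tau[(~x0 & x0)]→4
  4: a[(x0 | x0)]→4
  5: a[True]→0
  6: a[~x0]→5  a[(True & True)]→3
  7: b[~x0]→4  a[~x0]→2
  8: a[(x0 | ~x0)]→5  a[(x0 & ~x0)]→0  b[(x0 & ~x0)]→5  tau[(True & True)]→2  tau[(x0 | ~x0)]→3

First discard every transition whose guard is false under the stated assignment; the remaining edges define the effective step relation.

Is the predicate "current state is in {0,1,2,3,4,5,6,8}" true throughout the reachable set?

Safe = {0,1,2,3,4,5,6,8}
R = {0,2,4,7}
  0: ✓
  2: ✓
  4: ✓
  7: outside
counterexample path to 7: b

Answer: INVARIANT VIOLATED at state 7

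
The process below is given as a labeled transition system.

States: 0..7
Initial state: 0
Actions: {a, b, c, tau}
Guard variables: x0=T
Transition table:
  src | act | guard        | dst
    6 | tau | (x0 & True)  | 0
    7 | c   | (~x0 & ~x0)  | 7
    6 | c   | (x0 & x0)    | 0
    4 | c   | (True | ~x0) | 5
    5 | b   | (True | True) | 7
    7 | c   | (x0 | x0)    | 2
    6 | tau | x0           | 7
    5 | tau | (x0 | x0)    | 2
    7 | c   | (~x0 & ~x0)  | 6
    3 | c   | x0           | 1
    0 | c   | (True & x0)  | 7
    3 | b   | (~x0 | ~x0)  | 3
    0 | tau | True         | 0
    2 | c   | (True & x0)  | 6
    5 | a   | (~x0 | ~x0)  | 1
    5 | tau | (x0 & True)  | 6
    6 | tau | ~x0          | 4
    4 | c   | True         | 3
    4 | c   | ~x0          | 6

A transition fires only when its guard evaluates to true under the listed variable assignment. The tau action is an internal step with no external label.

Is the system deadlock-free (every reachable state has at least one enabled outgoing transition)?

Reachable = {0,2,6,7}
  0: c→7  tau→0  [2 out]
  2: c→6  [1 out]
  6: c→0  tau→0  tau→7  [3 out]
  7: c→2  [1 out]

Answer: DEADLOCK-FREE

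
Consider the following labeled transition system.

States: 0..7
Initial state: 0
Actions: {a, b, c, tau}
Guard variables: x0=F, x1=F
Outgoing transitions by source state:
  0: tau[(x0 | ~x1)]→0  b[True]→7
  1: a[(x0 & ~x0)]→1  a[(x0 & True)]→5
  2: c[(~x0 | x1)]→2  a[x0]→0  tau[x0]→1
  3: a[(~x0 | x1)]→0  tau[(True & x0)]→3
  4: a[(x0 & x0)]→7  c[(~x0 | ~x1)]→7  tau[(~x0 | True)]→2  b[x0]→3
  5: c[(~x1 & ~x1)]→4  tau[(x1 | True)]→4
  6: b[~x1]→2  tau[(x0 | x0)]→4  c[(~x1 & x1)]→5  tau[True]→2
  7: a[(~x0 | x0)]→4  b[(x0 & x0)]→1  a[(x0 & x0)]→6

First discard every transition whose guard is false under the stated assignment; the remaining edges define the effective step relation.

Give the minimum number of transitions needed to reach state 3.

Answer: UNREACHABLE

Trace:
BFS to 3:
  L0 = {0}
  L1 = {7}
  L2 = {4}
  L3 = {2}
3 never appears.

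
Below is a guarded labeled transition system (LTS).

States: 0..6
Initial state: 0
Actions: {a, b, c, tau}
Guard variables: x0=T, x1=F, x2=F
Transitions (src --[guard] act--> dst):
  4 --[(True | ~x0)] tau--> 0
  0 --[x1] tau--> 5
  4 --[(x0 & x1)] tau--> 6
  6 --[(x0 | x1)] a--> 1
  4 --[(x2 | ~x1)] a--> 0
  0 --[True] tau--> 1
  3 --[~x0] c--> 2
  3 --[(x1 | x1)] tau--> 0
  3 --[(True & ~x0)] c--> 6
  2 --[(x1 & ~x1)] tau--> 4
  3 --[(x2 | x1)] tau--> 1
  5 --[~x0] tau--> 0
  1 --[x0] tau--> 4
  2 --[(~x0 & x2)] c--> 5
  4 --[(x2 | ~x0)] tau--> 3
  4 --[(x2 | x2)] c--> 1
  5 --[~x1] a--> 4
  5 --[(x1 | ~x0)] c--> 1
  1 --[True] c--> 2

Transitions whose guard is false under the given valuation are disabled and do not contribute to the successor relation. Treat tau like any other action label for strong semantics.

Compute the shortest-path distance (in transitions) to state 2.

Answer: 2

Analysis:
Layered search for 2:
  Layer 0: {0}
  Layer 1: {1}
  Layer 2: {2,4}
first hit 2 at d=2 via tau·c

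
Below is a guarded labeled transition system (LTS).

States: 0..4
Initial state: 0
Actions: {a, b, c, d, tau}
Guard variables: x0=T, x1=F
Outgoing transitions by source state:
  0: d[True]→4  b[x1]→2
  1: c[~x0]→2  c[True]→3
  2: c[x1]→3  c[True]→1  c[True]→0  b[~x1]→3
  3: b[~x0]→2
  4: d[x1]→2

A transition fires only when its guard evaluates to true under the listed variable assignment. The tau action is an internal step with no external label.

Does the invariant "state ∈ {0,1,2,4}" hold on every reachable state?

Answer: INVARIANT HOLDS

Analysis:
Inv-set: {0,1,2,4}
Reachable = {0,4}
  0: safe
  4: safe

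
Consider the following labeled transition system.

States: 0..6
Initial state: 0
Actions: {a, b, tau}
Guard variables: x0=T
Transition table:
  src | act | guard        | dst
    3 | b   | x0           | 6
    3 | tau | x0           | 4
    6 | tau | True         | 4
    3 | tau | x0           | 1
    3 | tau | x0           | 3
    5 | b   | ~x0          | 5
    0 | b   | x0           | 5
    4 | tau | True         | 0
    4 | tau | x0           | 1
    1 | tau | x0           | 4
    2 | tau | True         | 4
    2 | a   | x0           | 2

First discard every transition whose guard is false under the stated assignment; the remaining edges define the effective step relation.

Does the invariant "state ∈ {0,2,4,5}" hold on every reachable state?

Answer: INVARIANT HOLDS

Analysis:
Allowed set {0,2,4,5}
R = {0,5}
  0: ✓
  5: ✓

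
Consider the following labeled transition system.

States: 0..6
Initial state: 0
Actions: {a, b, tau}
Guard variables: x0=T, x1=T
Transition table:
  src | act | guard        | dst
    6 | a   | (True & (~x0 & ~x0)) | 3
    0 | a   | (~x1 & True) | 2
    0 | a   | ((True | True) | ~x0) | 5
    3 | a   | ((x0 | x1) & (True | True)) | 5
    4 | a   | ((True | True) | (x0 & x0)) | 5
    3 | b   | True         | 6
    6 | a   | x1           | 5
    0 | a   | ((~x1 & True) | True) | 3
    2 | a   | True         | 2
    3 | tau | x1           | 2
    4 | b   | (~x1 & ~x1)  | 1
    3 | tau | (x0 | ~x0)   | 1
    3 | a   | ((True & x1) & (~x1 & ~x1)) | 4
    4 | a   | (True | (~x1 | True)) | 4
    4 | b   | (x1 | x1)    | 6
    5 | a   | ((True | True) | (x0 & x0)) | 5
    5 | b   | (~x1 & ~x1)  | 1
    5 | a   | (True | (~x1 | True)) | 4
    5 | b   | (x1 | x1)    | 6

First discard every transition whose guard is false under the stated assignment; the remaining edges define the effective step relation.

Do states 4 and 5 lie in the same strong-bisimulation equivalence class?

Bisimulation quotient by refinement:
  π0 = {{0,1,2,3,4,5,6}}
  π1 = {{0,2,6},{1},{3},{4,5}}
  π2 = {{0},{1},{2},{3},{4,5},{6}}
stable after 3 split(s): 6 block(s)
4∈{4,5}, 5∈{4,5}

Answer: BISIMILAR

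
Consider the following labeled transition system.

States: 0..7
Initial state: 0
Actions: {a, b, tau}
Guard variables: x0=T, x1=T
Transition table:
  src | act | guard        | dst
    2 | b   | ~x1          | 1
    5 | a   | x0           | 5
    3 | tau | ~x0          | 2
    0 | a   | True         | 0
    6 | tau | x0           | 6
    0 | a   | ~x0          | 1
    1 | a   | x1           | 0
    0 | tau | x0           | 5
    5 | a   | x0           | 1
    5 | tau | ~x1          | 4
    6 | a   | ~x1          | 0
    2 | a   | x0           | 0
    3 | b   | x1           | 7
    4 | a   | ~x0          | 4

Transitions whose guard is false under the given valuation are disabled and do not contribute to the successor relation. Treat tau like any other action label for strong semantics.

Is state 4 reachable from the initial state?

Guard filter leaves 8 enabled edge(s).
Layer 0: {0}
Layer 1: {5}  now seen {0,5}
Layer 2: {1}  now seen {0,1,5}
Reachable = {0,1,5}

Answer: UNREACHABLE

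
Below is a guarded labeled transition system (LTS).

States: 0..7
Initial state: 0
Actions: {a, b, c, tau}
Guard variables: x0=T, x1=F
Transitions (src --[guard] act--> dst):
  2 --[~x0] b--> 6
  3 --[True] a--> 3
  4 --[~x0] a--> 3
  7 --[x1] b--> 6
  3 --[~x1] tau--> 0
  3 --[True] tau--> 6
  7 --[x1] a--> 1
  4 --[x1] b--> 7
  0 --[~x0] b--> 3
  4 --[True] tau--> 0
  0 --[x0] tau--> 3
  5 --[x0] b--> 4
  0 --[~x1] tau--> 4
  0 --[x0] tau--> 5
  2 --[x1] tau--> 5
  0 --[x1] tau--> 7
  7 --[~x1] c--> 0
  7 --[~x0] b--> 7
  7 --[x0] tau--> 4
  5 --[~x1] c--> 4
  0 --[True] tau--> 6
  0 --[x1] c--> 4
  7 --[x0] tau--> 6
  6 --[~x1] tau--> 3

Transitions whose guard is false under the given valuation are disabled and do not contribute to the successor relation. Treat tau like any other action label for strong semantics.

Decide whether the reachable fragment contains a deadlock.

Reachable = {0,3,4,5,6}
  0: tau→3  tau→4  tau→5  tau→6  [4 out]
  3: a→3  tau→0  tau→6  [3 out]
  4: tau→0  [1 out]
  5: b→4  c→4  [2 out]
  6: tau→3  [1 out]

Answer: DEADLOCK-FREE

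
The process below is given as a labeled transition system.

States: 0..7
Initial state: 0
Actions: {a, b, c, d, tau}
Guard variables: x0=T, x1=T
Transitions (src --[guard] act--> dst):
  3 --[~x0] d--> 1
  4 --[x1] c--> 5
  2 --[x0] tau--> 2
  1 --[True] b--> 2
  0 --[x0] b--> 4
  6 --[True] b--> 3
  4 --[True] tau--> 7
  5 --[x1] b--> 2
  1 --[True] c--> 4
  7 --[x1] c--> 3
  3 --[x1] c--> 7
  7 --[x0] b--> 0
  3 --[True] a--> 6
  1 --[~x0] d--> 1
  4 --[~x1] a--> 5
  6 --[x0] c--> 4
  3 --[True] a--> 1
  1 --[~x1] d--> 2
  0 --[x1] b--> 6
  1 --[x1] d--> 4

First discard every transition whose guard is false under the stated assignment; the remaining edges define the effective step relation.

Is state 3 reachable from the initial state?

Answer: REACHABLE

Trace:
Guard filter leaves 16 enabled edge(s).
L0 = {0}
L1 = {4,6}  cumulative {0,4,6}
L2 = {3,5,7}  cumulative {0,3,4,5,6,7}
L3 = {1,2}  cumulative {0,1,2,3,4,5,6,7}
Reachable = {0,1,2,3,4,5,6,7}
trace reaching 3: b·b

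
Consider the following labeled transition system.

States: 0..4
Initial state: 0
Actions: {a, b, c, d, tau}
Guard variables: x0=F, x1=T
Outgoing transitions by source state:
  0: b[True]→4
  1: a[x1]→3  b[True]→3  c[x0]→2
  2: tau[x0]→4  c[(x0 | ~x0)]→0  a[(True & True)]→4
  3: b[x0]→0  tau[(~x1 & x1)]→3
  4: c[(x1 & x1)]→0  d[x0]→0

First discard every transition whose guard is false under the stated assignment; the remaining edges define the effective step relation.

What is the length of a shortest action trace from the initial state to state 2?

Answer: UNREACHABLE

Analysis:
Layered search for 2:
  L0 = {0}
  L1 = {4}
2 never appears.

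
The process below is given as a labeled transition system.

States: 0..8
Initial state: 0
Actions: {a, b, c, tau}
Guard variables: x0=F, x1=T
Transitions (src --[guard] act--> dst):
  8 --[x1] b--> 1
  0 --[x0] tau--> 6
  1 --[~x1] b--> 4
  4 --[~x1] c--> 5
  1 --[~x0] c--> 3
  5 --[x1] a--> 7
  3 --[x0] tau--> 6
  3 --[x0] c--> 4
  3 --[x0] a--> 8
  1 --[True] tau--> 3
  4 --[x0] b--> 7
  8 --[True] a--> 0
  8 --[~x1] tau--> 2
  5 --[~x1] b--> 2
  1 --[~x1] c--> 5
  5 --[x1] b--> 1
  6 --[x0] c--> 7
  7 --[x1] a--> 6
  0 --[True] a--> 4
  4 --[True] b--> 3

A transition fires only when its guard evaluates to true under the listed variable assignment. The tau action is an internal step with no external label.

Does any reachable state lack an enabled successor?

Answer: DEADLOCK at state 3

Working:
Reach set: {0,3,4}
  0: a→4  [1 out]
  3: ∅  [STUCK]
  4: b→3  [1 out]
Path to 3: a·b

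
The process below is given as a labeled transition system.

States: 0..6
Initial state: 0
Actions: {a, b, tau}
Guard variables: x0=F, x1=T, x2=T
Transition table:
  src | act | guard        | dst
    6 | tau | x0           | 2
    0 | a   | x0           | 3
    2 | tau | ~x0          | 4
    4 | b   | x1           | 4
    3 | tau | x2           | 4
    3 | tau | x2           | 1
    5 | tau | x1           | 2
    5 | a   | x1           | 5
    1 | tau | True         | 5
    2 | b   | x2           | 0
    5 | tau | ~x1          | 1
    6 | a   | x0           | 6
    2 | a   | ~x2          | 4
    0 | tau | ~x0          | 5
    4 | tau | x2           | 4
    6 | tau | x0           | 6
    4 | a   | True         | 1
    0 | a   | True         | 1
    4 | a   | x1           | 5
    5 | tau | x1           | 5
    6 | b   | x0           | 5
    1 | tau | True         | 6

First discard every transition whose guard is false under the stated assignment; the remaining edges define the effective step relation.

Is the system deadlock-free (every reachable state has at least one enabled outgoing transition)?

Answer: DEADLOCK at state 6

Trace:
R = {0,1,2,4,5,6}
  0: a→1  tau→5  [2 exit(s)]
  1: tau→5  tau→6  [2 exit(s)]
  2: b→0  tau→4  [2 exit(s)]
  4: a→1  a→5  b→4  tau→4  [4 exit(s)]
  5: a→5  tau→2  tau→5  [3 exit(s)]
  6: ∅  [no exit]
witness 6: a·tau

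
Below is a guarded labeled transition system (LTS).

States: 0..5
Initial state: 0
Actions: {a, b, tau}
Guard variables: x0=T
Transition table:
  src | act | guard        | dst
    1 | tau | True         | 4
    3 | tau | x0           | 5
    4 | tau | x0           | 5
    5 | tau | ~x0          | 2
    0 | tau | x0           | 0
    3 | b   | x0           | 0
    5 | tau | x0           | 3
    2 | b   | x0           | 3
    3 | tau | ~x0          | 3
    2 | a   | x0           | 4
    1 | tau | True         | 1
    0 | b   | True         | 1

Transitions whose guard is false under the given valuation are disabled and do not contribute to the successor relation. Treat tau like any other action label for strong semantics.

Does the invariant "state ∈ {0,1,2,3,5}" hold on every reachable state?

Safe = {0,1,2,3,5}
Reach set: {0,1,3,4,5}
  0: safe
  1: safe
  3: safe
  4: VIOLATES
  5: safe
reach 4 via b·tau — violates

Answer: INVARIANT VIOLATED at state 4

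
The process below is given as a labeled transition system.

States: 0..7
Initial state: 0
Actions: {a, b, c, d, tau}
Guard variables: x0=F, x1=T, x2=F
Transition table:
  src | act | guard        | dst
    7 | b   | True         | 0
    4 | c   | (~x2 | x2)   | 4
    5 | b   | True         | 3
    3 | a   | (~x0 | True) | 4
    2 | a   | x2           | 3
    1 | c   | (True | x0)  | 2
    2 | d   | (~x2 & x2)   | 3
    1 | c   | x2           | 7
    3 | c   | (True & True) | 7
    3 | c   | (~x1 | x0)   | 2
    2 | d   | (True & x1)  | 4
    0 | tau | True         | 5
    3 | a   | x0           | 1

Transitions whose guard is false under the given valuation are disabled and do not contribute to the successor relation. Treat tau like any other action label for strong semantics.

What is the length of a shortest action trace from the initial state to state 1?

Answer: UNREACHABLE

Trace:
BFS to 1:
  Layer 0: {0}
  Layer 1: {5}
  Layer 2: {3}
  Layer 3: {4,7}
1 never appears.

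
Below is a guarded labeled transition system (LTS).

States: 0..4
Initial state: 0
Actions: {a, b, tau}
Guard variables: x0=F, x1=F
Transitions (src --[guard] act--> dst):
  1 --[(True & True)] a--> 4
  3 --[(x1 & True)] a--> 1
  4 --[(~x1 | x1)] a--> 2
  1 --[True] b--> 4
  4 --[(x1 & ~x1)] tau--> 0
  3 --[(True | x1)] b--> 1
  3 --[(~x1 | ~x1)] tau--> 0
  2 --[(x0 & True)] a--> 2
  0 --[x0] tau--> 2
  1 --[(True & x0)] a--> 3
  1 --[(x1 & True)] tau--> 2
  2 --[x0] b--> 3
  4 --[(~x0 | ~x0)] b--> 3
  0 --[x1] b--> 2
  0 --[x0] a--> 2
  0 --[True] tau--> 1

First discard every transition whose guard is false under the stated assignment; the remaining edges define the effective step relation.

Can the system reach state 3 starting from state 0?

Answer: REACHABLE

Analysis:
7 transition(s) survive guard evaluation.
Layer 0: {0}
Layer 1: {1}  cumulative {0,1}
Layer 2: {4}  cumulative {0,1,4}
Layer 3: {2,3}  cumulative {0,1,2,3,4}
Reach set: {0,1,2,3,4}
trace reaching 3: tau·a·b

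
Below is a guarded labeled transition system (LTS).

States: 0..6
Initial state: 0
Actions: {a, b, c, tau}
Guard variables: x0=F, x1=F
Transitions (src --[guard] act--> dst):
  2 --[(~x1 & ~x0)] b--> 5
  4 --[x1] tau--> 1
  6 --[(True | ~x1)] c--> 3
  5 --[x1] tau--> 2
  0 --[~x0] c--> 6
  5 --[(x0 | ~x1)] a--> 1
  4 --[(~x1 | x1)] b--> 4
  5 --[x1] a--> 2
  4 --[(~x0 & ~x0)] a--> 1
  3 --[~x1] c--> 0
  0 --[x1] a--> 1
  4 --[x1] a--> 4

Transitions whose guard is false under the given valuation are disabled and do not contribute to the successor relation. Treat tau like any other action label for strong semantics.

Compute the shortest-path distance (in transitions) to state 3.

Layered search for 3:
  Layer 0: {0}
  Layer 1: {6}
  Layer 2: {3}
first hit 3 at d=2 via c·c

Answer: 2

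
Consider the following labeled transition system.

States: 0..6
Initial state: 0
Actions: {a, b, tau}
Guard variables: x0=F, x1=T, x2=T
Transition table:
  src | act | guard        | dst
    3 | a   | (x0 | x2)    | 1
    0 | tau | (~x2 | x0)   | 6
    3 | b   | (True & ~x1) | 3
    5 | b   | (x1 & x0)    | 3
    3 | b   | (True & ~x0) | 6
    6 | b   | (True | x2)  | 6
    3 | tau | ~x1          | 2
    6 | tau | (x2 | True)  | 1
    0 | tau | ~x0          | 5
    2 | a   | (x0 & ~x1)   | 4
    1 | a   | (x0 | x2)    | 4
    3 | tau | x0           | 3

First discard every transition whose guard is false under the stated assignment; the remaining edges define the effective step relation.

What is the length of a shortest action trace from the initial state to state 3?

Answer: UNREACHABLE

Trace:
Breadth-first toward 3:
  Layer 0: {0}
  Layer 1: {5}
3 never appears.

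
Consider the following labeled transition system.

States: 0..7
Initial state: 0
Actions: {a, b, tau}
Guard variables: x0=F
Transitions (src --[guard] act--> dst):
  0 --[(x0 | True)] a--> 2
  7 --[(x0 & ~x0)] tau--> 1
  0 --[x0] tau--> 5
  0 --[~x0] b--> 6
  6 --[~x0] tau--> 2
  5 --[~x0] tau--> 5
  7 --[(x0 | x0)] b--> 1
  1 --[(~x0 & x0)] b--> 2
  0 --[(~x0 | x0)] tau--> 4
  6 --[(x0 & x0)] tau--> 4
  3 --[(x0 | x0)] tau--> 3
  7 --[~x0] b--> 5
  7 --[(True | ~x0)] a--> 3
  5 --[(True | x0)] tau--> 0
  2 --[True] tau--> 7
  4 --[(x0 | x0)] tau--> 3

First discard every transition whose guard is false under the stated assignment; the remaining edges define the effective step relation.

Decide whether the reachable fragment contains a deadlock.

Reachable = {0,2,3,4,5,6,7}
  0: a→2  b→6  tau→4  [3 exit(s)]
  2: tau→7  [1 exit(s)]
  3: ∅  [deadlock]
  4: ∅  [deadlock]
  5: tau→0  tau→5  [2 exit(s)]
  6: tau→2  [1 exit(s)]
  7: a→3  b→5  [2 exit(s)]
Path to 3: a·tau·a

Answer: DEADLOCK at state 3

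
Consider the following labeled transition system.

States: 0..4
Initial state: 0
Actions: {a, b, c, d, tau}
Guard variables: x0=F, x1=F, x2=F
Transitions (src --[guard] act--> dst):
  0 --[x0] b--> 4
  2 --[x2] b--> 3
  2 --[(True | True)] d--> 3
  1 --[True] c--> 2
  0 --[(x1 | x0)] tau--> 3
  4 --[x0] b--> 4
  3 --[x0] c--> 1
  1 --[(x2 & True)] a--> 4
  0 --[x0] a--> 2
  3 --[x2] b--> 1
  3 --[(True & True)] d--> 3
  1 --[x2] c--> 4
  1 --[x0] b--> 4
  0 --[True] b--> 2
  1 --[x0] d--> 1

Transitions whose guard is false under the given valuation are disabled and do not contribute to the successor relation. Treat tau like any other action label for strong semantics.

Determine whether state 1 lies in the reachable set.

Guard filter leaves 4 enabled edge(s).
depth 0: {0}
depth 1: {2}  total {0,2}
depth 2: {3}  total {0,2,3}
Reachable = {0,2,3}

Answer: UNREACHABLE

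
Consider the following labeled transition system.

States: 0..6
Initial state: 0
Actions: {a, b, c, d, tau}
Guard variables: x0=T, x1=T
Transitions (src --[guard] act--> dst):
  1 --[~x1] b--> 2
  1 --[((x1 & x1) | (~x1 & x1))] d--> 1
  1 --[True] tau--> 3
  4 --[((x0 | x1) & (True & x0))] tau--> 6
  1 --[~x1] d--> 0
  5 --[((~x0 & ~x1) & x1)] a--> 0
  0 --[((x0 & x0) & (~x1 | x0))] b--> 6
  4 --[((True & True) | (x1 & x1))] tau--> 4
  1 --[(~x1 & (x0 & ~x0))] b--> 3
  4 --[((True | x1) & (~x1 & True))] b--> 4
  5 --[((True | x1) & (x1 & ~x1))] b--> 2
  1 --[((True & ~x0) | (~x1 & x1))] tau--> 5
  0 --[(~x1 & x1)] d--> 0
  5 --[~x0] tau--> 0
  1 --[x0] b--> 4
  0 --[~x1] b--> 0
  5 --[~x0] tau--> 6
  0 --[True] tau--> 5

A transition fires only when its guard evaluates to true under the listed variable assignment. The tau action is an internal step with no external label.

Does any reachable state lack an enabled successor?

Answer: DEADLOCK at state 5

Analysis:
Reachable = {0,5,6}
  0: b→6  tau→5  [2 exit(s)]
  5: ∅  [STUCK]
  6: ∅  [STUCK]
witness 5: tau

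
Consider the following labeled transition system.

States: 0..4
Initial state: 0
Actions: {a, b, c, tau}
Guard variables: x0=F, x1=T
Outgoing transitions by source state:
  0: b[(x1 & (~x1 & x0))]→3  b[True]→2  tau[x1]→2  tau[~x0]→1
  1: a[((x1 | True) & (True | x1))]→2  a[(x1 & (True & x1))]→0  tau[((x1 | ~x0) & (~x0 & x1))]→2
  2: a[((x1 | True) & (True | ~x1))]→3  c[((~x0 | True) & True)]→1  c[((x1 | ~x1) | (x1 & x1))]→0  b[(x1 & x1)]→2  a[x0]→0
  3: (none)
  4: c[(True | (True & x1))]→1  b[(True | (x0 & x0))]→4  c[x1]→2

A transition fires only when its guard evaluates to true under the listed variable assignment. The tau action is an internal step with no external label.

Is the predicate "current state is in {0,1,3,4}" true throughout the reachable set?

Answer: INVARIANT VIOLATED at state 2

Trace:
Safe = {0,1,3,4}
R = {0,1,2,3}
  0: safe
  1: safe
  2: outside
  3: safe
witness against invariant: b → 2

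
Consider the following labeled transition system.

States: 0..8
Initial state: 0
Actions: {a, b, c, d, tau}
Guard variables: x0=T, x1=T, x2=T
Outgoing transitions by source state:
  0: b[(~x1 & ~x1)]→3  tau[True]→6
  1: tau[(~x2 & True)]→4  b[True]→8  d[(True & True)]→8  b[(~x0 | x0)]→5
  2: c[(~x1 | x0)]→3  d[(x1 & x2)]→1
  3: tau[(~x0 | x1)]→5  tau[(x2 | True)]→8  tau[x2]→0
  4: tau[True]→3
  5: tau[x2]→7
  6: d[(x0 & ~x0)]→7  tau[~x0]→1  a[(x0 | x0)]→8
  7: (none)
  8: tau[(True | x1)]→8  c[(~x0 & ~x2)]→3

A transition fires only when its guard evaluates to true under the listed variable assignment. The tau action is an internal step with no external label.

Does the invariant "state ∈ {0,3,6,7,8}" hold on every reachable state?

Answer: INVARIANT HOLDS

Analysis:
Inv-set: {0,3,6,7,8}
R = {0,6,8}
  0: ✓
  6: ✓
  8: ✓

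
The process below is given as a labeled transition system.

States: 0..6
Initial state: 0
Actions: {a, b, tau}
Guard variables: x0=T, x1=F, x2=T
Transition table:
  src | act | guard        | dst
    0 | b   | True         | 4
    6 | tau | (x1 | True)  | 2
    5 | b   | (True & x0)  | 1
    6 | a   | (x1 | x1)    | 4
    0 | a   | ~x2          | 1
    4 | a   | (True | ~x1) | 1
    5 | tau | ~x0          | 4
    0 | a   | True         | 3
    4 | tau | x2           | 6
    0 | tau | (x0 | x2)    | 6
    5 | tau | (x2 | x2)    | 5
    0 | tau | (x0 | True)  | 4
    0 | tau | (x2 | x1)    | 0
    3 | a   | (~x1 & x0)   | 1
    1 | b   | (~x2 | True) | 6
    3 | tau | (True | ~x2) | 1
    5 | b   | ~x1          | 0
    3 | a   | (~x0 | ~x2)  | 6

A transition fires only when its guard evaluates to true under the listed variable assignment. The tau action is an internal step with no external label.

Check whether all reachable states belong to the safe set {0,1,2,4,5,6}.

Safe = {0,1,2,4,5,6}
R = {0,1,2,3,4,6}
  0: ok
  1: ok
  2: ok
  3: VIOLATES
  4: ok
  6: ok
witness against invariant: a → 3

Answer: INVARIANT VIOLATED at state 3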